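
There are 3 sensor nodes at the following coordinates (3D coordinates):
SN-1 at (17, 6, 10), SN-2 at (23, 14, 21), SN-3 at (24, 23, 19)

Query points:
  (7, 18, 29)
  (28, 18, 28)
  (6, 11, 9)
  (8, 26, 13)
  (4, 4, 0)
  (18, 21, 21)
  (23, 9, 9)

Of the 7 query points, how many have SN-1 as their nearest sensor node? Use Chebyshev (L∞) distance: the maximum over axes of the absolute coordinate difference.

3

(7, 18, 29) — d to each: SN-1:19, SN-2:16, SN-3:17 → nearest is SN-2
(28, 18, 28) — d to each: SN-1:18, SN-2:7, SN-3:9 → nearest is SN-2
(6, 11, 9) — d to each: SN-1:11, SN-2:17, SN-3:18 → nearest is SN-1
(8, 26, 13) — d to each: SN-1:20, SN-2:15, SN-3:16 → nearest is SN-2
(4, 4, 0) — d to each: SN-1:13, SN-2:21, SN-3:20 → nearest is SN-1
(18, 21, 21) — d to each: SN-1:15, SN-2:7, SN-3:6 → nearest is SN-3
(23, 9, 9) — d to each: SN-1:6, SN-2:12, SN-3:14 → nearest is SN-1
3 of the 7 points have SN-1 as nearest.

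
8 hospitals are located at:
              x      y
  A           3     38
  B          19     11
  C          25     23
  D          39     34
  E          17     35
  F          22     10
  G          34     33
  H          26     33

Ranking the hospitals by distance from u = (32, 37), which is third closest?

Squared Euclidean distances:
|uA|² = 841 + 1 = 842
|uB|² = 169 + 676 = 845
|uC|² = 49 + 196 = 245
|uD|² = 49 + 9 = 58
|uE|² = 225 + 4 = 229
|uF|² = 100 + 729 = 829
|uG|² = 4 + 16 = 20
|uH|² = 36 + 16 = 52
Sorted ascending: G, H, D, E, … — the third-nearest is D.

D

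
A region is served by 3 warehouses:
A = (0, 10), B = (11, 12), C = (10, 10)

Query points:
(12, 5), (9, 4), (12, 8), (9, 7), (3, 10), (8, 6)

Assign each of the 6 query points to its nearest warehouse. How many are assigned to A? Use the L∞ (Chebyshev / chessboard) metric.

1

(12, 5) — d to each: A:12, B:7, C:5 → nearest is C
(9, 4) — d to each: A:9, B:8, C:6 → nearest is C
(12, 8) — d to each: A:12, B:4, C:2 → nearest is C
(9, 7) — d to each: A:9, B:5, C:3 → nearest is C
(3, 10) — d to each: A:3, B:8, C:7 → nearest is A
(8, 6) — d to each: A:8, B:6, C:4 → nearest is C
1 of the 6 points has A as nearest.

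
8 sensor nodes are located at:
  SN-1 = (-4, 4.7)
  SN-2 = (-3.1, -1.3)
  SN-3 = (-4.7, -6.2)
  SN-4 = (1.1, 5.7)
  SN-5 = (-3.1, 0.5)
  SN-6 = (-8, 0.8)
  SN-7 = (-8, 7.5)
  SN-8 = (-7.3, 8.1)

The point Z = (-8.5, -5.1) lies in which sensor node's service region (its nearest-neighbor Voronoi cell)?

Compare squared distances (the ordering matches that of the actual distances):
d²(Z, SN-1) = (-8.5−(-4))² + (-5.1−4.7)² = 20.25 + 96.04 = 116.29
d²(Z, SN-2) = (-8.5−(-3.1))² + (-5.1−(-1.3))² = 29.16 + 14.44 = 43.6
d²(Z, SN-3) = (-8.5−(-4.7))² + (-5.1−(-6.2))² = 14.44 + 1.21 = 15.65
d²(Z, SN-4) = (-8.5−1.1)² + (-5.1−5.7)² = 92.16 + 116.64 = 208.8
d²(Z, SN-5) = (-8.5−(-3.1))² + (-5.1−0.5)² = 29.16 + 31.36 = 60.52
d²(Z, SN-6) = (-8.5−(-8))² + (-5.1−0.8)² = 0.25 + 34.81 = 35.06
d²(Z, SN-7) = (-8.5−(-8))² + (-5.1−7.5)² = 0.25 + 158.76 = 159.01
d²(Z, SN-8) = (-8.5−(-7.3))² + (-5.1−8.1)² = 1.44 + 174.24 = 175.68
Minimum is at SN-3.

SN-3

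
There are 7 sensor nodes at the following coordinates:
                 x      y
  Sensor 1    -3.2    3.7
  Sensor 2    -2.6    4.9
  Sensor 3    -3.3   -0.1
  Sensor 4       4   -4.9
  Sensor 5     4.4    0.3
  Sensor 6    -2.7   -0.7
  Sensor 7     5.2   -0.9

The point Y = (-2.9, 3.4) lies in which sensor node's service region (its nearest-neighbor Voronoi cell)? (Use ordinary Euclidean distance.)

Squared Euclidean distances:
d²(Y, Sensor 1) = (-2.9−(-3.2))² + (3.4−3.7)² = 0.09 + 0.09 = 0.18
d²(Y, Sensor 2) = (-2.9−(-2.6))² + (3.4−4.9)² = 0.09 + 2.25 = 2.34
d²(Y, Sensor 3) = (-2.9−(-3.3))² + (3.4−(-0.1))² = 0.16 + 12.25 = 12.41
d²(Y, Sensor 4) = (-2.9−4)² + (3.4−(-4.9))² = 47.61 + 68.89 = 116.5
d²(Y, Sensor 5) = (-2.9−4.4)² + (3.4−0.3)² = 53.29 + 9.61 = 62.9
d²(Y, Sensor 6) = (-2.9−(-2.7))² + (3.4−(-0.7))² = 0.04 + 16.81 = 16.85
d²(Y, Sensor 7) = (-2.9−5.2)² + (3.4−(-0.9))² = 65.61 + 18.49 = 84.1
The smallest is to Sensor 1, so Y lies in the Voronoi region of Sensor 1.

Sensor 1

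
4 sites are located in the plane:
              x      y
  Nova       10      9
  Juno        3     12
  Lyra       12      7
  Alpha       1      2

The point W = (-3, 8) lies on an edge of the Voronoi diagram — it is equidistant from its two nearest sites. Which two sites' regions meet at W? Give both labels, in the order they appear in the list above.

Squared distances from W to each site:
d²(W, Nova) = (-3−10)² + (8−9)² = 169 + 1 = 170
d²(W, Juno) = (-3−3)² + (8−12)² = 36 + 16 = 52
d²(W, Lyra) = (-3−12)² + (8−7)² = 225 + 1 = 226
d²(W, Alpha) = (-3−1)² + (8−2)² = 16 + 36 = 52
W is equidistant from Juno and Alpha (both at squared distance 52), and every other site is strictly farther — so W lies on the Juno–Alpha Voronoi edge.

Juno and Alpha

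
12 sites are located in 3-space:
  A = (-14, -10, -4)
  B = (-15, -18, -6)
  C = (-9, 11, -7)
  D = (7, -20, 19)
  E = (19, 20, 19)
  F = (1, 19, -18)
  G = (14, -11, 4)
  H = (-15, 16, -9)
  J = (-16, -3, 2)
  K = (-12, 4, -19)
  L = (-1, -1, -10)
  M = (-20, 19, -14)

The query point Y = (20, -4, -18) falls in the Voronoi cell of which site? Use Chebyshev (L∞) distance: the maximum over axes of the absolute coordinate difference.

L

d(Y,A) = max(34, 6, 14) = 34
d(Y,B) = max(35, 14, 12) = 35
d(Y,C) = max(29, 15, 11) = 29
d(Y,D) = max(13, 16, 37) = 37
d(Y,E) = max(1, 24, 37) = 37
d(Y,F) = max(19, 23, 0) = 23
d(Y,G) = max(6, 7, 22) = 22
d(Y,H) = max(35, 20, 9) = 35
d(Y,J) = max(36, 1, 20) = 36
d(Y,K) = max(32, 8, 1) = 32
d(Y,L) = max(21, 3, 8) = 21
d(Y,M) = max(40, 23, 4) = 40
The smallest is to L, so Y lies in the Voronoi region of L.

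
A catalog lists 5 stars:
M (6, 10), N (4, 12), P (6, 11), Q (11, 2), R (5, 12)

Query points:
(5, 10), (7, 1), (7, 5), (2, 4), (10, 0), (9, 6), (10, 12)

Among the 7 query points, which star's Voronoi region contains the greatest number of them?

Q

(5, 10) — d² to each: M:1, N:5, P:2, Q:100, R:4 → nearest is M
(7, 1) — d² to each: M:82, N:130, P:101, Q:17, R:125 → nearest is Q
(7, 5) — d² to each: M:26, N:58, P:37, Q:25, R:53 → nearest is Q
(2, 4) — d² to each: M:52, N:68, P:65, Q:85, R:73 → nearest is M
(10, 0) — d² to each: M:116, N:180, P:137, Q:5, R:169 → nearest is Q
(9, 6) — d² to each: M:25, N:61, P:34, Q:20, R:52 → nearest is Q
(10, 12) — d² to each: M:20, N:36, P:17, Q:101, R:25 → nearest is P
Tally — M:2, P:1, Q:4. Q captures the most (4).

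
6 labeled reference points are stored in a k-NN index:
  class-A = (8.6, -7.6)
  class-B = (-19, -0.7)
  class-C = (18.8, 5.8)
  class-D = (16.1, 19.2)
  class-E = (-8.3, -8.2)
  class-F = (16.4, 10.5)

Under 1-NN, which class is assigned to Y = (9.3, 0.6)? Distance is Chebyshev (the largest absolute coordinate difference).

class-A

d(Y, class-A) = max(0.7, 8.2) = 8.2
d(Y, class-B) = max(28.3, 1.3) = 28.3
d(Y, class-C) = max(9.5, 5.2) = 9.5
d(Y, class-D) = max(6.8, 18.6) = 18.6
d(Y, class-E) = max(17.6, 8.8) = 17.6
d(Y, class-F) = max(7.1, 9.9) = 9.9
The smallest is to class-A, so Y lies in the Voronoi region of class-A.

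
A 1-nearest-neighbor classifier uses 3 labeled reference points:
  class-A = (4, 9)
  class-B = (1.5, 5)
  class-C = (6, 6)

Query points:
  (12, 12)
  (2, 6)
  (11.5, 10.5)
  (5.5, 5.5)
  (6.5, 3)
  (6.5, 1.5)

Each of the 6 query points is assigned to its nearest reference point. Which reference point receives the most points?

(12, 12) — d² to each: class-A:73, class-B:159.25, class-C:72 → nearest is class-C
(2, 6) — d² to each: class-A:13, class-B:1.25, class-C:16 → nearest is class-B
(11.5, 10.5) — d² to each: class-A:58.5, class-B:130.25, class-C:50.5 → nearest is class-C
(5.5, 5.5) — d² to each: class-A:14.5, class-B:16.25, class-C:0.5 → nearest is class-C
(6.5, 3) — d² to each: class-A:42.25, class-B:29, class-C:9.25 → nearest is class-C
(6.5, 1.5) — d² to each: class-A:62.5, class-B:37.25, class-C:20.5 → nearest is class-C
Tally — class-B:1, class-C:5. class-C captures the most (5).

class-C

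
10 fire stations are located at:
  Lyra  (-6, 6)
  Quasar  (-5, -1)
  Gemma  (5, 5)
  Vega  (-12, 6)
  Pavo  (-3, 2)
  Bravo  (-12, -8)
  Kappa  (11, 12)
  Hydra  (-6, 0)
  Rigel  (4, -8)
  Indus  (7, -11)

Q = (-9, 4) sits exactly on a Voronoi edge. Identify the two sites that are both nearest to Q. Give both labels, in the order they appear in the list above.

Squared distances from Q to each site:
d²(Q, Lyra) = (-9−(-6))² + (4−6)² = 9 + 4 = 13
d²(Q, Quasar) = (-9−(-5))² + (4−(-1))² = 16 + 25 = 41
d²(Q, Gemma) = (-9−5)² + (4−5)² = 196 + 1 = 197
d²(Q, Vega) = (-9−(-12))² + (4−6)² = 9 + 4 = 13
d²(Q, Pavo) = (-9−(-3))² + (4−2)² = 36 + 4 = 40
d²(Q, Bravo) = (-9−(-12))² + (4−(-8))² = 9 + 144 = 153
d²(Q, Kappa) = (-9−11)² + (4−12)² = 400 + 64 = 464
d²(Q, Hydra) = (-9−(-6))² + (4−0)² = 9 + 16 = 25
d²(Q, Rigel) = (-9−4)² + (4−(-8))² = 169 + 144 = 313
d²(Q, Indus) = (-9−7)² + (4−(-11))² = 256 + 225 = 481
Q is equidistant from Lyra and Vega (both at squared distance 13), and every other site is strictly farther — so Q lies on the Lyra–Vega Voronoi edge.

Lyra and Vega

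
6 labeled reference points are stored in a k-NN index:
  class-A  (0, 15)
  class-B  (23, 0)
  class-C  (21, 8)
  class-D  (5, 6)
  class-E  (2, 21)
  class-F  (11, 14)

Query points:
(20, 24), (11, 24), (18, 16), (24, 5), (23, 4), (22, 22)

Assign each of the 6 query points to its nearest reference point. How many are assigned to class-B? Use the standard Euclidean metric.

1

(20, 24) — d² to each: class-A:481, class-B:585, class-C:257, class-D:549, class-E:333, class-F:181 → nearest is class-F
(11, 24) — d² to each: class-A:202, class-B:720, class-C:356, class-D:360, class-E:90, class-F:100 → nearest is class-E
(18, 16) — d² to each: class-A:325, class-B:281, class-C:73, class-D:269, class-E:281, class-F:53 → nearest is class-F
(24, 5) — d² to each: class-A:676, class-B:26, class-C:18, class-D:362, class-E:740, class-F:250 → nearest is class-C
(23, 4) — d² to each: class-A:650, class-B:16, class-C:20, class-D:328, class-E:730, class-F:244 → nearest is class-B
(22, 22) — d² to each: class-A:533, class-B:485, class-C:197, class-D:545, class-E:401, class-F:185 → nearest is class-F
1 of the 6 points has class-B as nearest.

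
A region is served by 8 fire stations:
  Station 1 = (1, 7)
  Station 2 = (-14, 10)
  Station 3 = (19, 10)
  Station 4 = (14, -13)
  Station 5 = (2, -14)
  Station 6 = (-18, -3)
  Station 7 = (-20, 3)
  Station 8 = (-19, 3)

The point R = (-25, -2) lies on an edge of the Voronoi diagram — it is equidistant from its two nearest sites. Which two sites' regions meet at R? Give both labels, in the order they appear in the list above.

Station 6 and Station 7

Squared distances from R to each site:
d²(R, Station 1) = (-25−1)² + (-2−7)² = 676 + 81 = 757
d²(R, Station 2) = (-25−(-14))² + (-2−10)² = 121 + 144 = 265
d²(R, Station 3) = (-25−19)² + (-2−10)² = 1936 + 144 = 2080
d²(R, Station 4) = (-25−14)² + (-2−(-13))² = 1521 + 121 = 1642
d²(R, Station 5) = (-25−2)² + (-2−(-14))² = 729 + 144 = 873
d²(R, Station 6) = (-25−(-18))² + (-2−(-3))² = 49 + 1 = 50
d²(R, Station 7) = (-25−(-20))² + (-2−3)² = 25 + 25 = 50
d²(R, Station 8) = (-25−(-19))² + (-2−3)² = 36 + 25 = 61
R is equidistant from Station 6 and Station 7 (both at squared distance 50), and every other site is strictly farther — so R lies on the Station 6–Station 7 Voronoi edge.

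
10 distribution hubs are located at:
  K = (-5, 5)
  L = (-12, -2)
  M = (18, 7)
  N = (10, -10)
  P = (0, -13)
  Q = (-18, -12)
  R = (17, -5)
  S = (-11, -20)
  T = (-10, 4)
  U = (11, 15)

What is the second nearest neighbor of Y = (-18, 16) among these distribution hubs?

K

Squared Euclidean distances:
|YK|² = (-18−(-5))² + (16−5)² = 169 + 121 = 290
|YL|² = (-18−(-12))² + (16−(-2))² = 36 + 324 = 360
|YM|² = (-18−18)² + (16−7)² = 1296 + 81 = 1377
|YN|² = (-18−10)² + (16−(-10))² = 784 + 676 = 1460
|YP|² = (-18−0)² + (16−(-13))² = 324 + 841 = 1165
|YQ|² = (-18−(-18))² + (16−(-12))² = 0 + 784 = 784
|YR|² = (-18−17)² + (16−(-5))² = 1225 + 441 = 1666
|YS|² = (-18−(-11))² + (16−(-20))² = 49 + 1296 = 1345
|YT|² = (-18−(-10))² + (16−4)² = 64 + 144 = 208
|YU|² = (-18−11)² + (16−15)² = 841 + 1 = 842
Sorted ascending: T, K, L, … — the second-nearest is K.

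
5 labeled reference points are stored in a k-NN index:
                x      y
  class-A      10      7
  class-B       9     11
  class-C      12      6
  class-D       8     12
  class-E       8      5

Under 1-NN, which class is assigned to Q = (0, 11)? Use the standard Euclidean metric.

Compare squared distances (the ordering matches that of the actual distances):
d²(Q, class-A) = (0−10)² + (11−7)² = 100 + 16 = 116
d²(Q, class-B) = (0−9)² + (11−11)² = 81 + 0 = 81
d²(Q, class-C) = (0−12)² + (11−6)² = 144 + 25 = 169
d²(Q, class-D) = (0−8)² + (11−12)² = 64 + 1 = 65
d²(Q, class-E) = (0−8)² + (11−5)² = 64 + 36 = 100
Minimum is at class-D.

class-D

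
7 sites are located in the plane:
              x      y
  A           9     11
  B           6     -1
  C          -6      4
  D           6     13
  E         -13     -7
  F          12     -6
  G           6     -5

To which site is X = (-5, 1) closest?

C

Since √ is increasing, it suffices to compare squared distances:
|XA|² = (-5−9)² + (1−11)² = 196 + 100 = 296
|XB|² = (-5−6)² + (1−(-1))² = 121 + 4 = 125
|XC|² = (-5−(-6))² + (1−4)² = 1 + 9 = 10
|XD|² = (-5−6)² + (1−13)² = 121 + 144 = 265
|XE|² = (-5−(-13))² + (1−(-7))² = 64 + 64 = 128
|XF|² = (-5−12)² + (1−(-6))² = 289 + 49 = 338
|XG|² = (-5−6)² + (1−(-5))² = 121 + 36 = 157
Minimum is at C.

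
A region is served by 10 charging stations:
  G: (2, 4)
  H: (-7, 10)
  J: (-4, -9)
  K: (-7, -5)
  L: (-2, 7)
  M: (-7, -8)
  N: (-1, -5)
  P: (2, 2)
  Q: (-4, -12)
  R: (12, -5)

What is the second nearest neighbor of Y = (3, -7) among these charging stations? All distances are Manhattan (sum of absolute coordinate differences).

d(Y,G) = |3−2| + |-7−4| = 1 + 11 = 12
d(Y,H) = |3−(-7)| + |-7−10| = 10 + 17 = 27
d(Y,J) = |3−(-4)| + |-7−(-9)| = 7 + 2 = 9
d(Y,K) = |3−(-7)| + |-7−(-5)| = 10 + 2 = 12
d(Y,L) = |3−(-2)| + |-7−7| = 5 + 14 = 19
d(Y,M) = |3−(-7)| + |-7−(-8)| = 10 + 1 = 11
d(Y,N) = |3−(-1)| + |-7−(-5)| = 4 + 2 = 6
d(Y,P) = |3−2| + |-7−2| = 1 + 9 = 10
d(Y,Q) = |3−(-4)| + |-7−(-12)| = 7 + 5 = 12
d(Y,R) = |3−12| + |-7−(-5)| = 9 + 2 = 11
Sorted ascending: N, J, P, … — the second-nearest is J.

J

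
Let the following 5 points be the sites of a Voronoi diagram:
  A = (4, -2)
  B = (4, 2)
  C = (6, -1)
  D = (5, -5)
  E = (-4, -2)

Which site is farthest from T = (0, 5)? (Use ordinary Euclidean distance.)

Squared Euclidean distances:
|TA|² = (0−4)² + (5−(-2))² = 16 + 49 = 65
|TB|² = (0−4)² + (5−2)² = 16 + 9 = 25
|TC|² = (0−6)² + (5−(-1))² = 36 + 36 = 72
|TD|² = (0−5)² + (5−(-5))² = 25 + 100 = 125
|TE|² = (0−(-4))² + (5−(-2))² = 16 + 49 = 65
The largest is to D.

D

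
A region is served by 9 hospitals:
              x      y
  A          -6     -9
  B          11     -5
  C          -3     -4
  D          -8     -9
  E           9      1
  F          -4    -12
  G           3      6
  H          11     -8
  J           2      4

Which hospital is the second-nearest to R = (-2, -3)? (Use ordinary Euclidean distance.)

Squared Euclidean distances:
|RA|² = (-2−(-6))² + (-3−(-9))² = 16 + 36 = 52
|RB|² = (-2−11)² + (-3−(-5))² = 169 + 4 = 173
|RC|² = (-2−(-3))² + (-3−(-4))² = 1 + 1 = 2
|RD|² = (-2−(-8))² + (-3−(-9))² = 36 + 36 = 72
|RE|² = (-2−9)² + (-3−1)² = 121 + 16 = 137
|RF|² = (-2−(-4))² + (-3−(-12))² = 4 + 81 = 85
|RG|² = (-2−3)² + (-3−6)² = 25 + 81 = 106
|RH|² = (-2−11)² + (-3−(-8))² = 169 + 25 = 194
|RJ|² = (-2−2)² + (-3−4)² = 16 + 49 = 65
Sorted ascending: C, A, J, … — the second-nearest is A.

A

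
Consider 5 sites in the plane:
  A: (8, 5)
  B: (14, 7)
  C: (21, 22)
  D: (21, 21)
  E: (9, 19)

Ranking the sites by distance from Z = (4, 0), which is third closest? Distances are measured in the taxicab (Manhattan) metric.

E

d(Z,A) = |4−8| + |0−5| = 4 + 5 = 9
d(Z,B) = |4−14| + |0−7| = 10 + 7 = 17
d(Z,C) = |4−21| + |0−22| = 17 + 22 = 39
d(Z,D) = |4−21| + |0−21| = 17 + 21 = 38
d(Z,E) = |4−9| + |0−19| = 5 + 19 = 24
Sorted ascending: A, B, E, D, … — the third-nearest is E.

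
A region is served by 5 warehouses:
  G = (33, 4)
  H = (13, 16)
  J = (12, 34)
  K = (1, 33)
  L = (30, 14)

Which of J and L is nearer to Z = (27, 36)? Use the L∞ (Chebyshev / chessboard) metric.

J

d(Z,J) = max(15, 2) = 15
d(Z,L) = max(3, 22) = 22
15 < 22, so J is closer.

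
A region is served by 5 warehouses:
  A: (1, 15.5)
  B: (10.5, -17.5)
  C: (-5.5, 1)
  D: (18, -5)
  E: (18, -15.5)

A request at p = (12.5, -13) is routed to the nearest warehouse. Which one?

B

Compare squared distances (the ordering matches that of the actual distances):
|pA|² = (12.5−1)² + (-13−15.5)² = 132.25 + 812.25 = 944.5
|pB|² = (12.5−10.5)² + (-13−(-17.5))² = 4 + 20.25 = 24.25
|pC|² = (12.5−(-5.5))² + (-13−1)² = 324 + 196 = 520
|pD|² = (12.5−18)² + (-13−(-5))² = 30.25 + 64 = 94.25
|pE|² = (12.5−18)² + (-13−(-15.5))² = 30.25 + 6.25 = 36.5
B is nearest.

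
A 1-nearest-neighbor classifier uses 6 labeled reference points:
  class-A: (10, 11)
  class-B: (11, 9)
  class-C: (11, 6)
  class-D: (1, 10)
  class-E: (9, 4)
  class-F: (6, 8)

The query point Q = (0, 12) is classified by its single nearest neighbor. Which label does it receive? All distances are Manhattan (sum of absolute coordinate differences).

d(Q, class-A) = |0−10| + |12−11| = 10 + 1 = 11
d(Q, class-B) = |0−11| + |12−9| = 11 + 3 = 14
d(Q, class-C) = |0−11| + |12−6| = 11 + 6 = 17
d(Q, class-D) = |0−1| + |12−10| = 1 + 2 = 3
d(Q, class-E) = |0−9| + |12−4| = 9 + 8 = 17
d(Q, class-F) = |0−6| + |12−8| = 6 + 4 = 10
class-D is nearest.

class-D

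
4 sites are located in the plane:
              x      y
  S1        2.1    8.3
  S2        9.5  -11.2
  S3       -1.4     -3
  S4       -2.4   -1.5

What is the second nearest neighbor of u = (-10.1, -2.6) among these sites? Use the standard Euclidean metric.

S3

Compare squared distances (the ordering matches that of the actual distances):
|uS1|² = (-10.1−2.1)² + (-2.6−8.3)² = 148.84 + 118.81 = 267.65
|uS2|² = (-10.1−9.5)² + (-2.6−(-11.2))² = 384.16 + 73.96 = 458.12
|uS3|² = (-10.1−(-1.4))² + (-2.6−(-3))² = 75.69 + 0.16 = 75.85
|uS4|² = (-10.1−(-2.4))² + (-2.6−(-1.5))² = 59.29 + 1.21 = 60.5
Sorted ascending: S4, S3, S1, … — the second-nearest is S3.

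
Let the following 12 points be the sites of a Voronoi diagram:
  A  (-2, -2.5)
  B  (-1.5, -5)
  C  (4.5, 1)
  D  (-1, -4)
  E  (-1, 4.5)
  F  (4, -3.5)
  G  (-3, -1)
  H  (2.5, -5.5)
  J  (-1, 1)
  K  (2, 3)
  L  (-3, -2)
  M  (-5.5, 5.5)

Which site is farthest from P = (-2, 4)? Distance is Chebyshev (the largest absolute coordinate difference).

H

d(P,A) = max(0, 6.5) = 6.5
d(P,B) = max(0.5, 9) = 9
d(P,C) = max(6.5, 3) = 6.5
d(P,D) = max(1, 8) = 8
d(P,E) = max(1, 0.5) = 1
d(P,F) = max(6, 7.5) = 7.5
d(P,G) = max(1, 5) = 5
d(P,H) = max(4.5, 9.5) = 9.5
d(P,J) = max(1, 3) = 3
d(P,K) = max(4, 1) = 4
d(P,L) = max(1, 6) = 6
d(P,M) = max(3.5, 1.5) = 3.5
The largest is to H.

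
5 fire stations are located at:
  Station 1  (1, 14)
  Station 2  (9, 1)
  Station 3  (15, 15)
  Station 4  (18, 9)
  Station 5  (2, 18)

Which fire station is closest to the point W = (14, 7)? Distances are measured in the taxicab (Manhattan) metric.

Station 4

d(W, Station 1) = 13 + 7 = 20
d(W, Station 2) = 5 + 6 = 11
d(W, Station 3) = 1 + 8 = 9
d(W, Station 4) = 4 + 2 = 6
d(W, Station 5) = 12 + 11 = 23
Station 4 is nearest.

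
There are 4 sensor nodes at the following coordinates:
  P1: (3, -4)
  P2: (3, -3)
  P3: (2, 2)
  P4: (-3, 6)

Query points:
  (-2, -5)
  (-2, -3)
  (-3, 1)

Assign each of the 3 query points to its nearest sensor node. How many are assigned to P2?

1

(-2, -5) — d² to each: P1:26, P2:29, P3:65, P4:122 → nearest is P1
(-2, -3) — d² to each: P1:26, P2:25, P3:41, P4:82 → nearest is P2
(-3, 1) — d² to each: P1:61, P2:52, P3:26, P4:25 → nearest is P4
1 of the 3 points has P2 as nearest.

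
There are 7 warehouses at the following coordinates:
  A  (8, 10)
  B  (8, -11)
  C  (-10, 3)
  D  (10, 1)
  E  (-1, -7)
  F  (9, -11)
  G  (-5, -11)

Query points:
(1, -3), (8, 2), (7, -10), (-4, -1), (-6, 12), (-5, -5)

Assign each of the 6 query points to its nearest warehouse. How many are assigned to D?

1

(1, -3) — d² to each: A:218, B:113, C:157, D:97, E:20, F:128, G:100 → nearest is E
(8, 2) — d² to each: A:64, B:169, C:325, D:5, E:162, F:170, G:338 → nearest is D
(7, -10) — d² to each: A:401, B:2, C:458, D:130, E:73, F:5, G:145 → nearest is B
(-4, -1) — d² to each: A:265, B:244, C:52, D:200, E:45, F:269, G:101 → nearest is E
(-6, 12) — d² to each: A:200, B:725, C:97, D:377, E:386, F:754, G:530 → nearest is C
(-5, -5) — d² to each: A:394, B:205, C:89, D:261, E:20, F:232, G:36 → nearest is E
1 of the 6 points has D as nearest.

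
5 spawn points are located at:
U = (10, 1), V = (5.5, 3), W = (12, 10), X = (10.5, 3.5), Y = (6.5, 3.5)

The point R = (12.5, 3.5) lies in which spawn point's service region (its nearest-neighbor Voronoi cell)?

X

Squared Euclidean distances:
|RU|² = (12.5−10)² + (3.5−1)² = 6.25 + 6.25 = 12.5
|RV|² = (12.5−5.5)² + (3.5−3)² = 49 + 0.25 = 49.25
|RW|² = (12.5−12)² + (3.5−10)² = 0.25 + 42.25 = 42.5
|RX|² = (12.5−10.5)² + (3.5−3.5)² = 4 + 0 = 4
|RY|² = (12.5−6.5)² + (3.5−3.5)² = 36 + 0 = 36
X is nearest.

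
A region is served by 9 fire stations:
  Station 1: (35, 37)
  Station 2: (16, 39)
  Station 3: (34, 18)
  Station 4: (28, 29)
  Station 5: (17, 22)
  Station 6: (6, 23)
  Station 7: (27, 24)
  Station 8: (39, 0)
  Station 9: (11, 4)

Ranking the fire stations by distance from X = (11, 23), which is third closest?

Station 7

Since √ is increasing, it suffices to compare squared distances:
d²(X, Station 1) = 576 + 196 = 772
d²(X, Station 2) = 25 + 256 = 281
d²(X, Station 3) = 529 + 25 = 554
d²(X, Station 4) = 289 + 36 = 325
d²(X, Station 5) = 36 + 1 = 37
d²(X, Station 6) = 25 + 0 = 25
d²(X, Station 7) = 256 + 1 = 257
d²(X, Station 8) = 784 + 529 = 1313
d²(X, Station 9) = 0 + 361 = 361
Sorted ascending: Station 6, Station 5, Station 7, Station 2, … — the third-nearest is Station 7.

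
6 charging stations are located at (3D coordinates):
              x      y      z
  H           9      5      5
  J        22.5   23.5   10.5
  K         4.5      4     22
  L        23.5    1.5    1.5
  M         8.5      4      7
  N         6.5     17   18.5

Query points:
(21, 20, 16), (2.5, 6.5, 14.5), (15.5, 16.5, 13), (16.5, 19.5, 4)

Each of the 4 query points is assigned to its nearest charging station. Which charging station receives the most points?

(21, 20, 16) — d² to each: H:490, J:44.75, K:564.25, L:558.75, M:493.25, N:225.5 → nearest is J
(2.5, 6.5, 14.5) — d² to each: H:134.75, J:705, K:66.5, L:635, M:98.5, N:142.25 → nearest is K
(15.5, 16.5, 13) — d² to each: H:238.5, J:104.25, K:358.25, L:421.25, M:241.25, N:111.5 → nearest is J
(16.5, 19.5, 4) — d² to each: H:267.5, J:94.25, K:708.25, L:379.25, M:313.25, N:316.5 → nearest is J
Tally — J:3, K:1. J captures the most (3).

J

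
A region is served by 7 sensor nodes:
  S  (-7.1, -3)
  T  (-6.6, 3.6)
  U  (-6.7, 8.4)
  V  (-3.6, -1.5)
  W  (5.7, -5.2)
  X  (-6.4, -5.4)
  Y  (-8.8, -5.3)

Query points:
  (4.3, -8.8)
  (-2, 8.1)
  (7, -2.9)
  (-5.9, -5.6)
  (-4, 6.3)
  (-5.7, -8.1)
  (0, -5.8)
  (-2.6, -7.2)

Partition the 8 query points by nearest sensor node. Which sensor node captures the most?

X

(4.3, -8.8) — d² to each: S:163.6, T:272.57, U:416.84, V:115.7, W:14.92, X:126.05, Y:183.86 → nearest is W
(-2, 8.1) — d² to each: S:149.22, T:41.41, U:22.18, V:94.72, W:236.18, X:201.61, Y:225.8 → nearest is U
(7, -2.9) — d² to each: S:198.82, T:227.21, U:315.38, V:114.32, W:6.98, X:185.81, Y:255.4 → nearest is W
(-5.9, -5.6) — d² to each: S:8.2, T:85.13, U:196.64, V:22.1, W:134.72, X:0.29, Y:8.5 → nearest is X
(-4, 6.3) — d² to each: S:96.1, T:14.05, U:11.7, V:61, W:226.34, X:142.65, Y:157.6 → nearest is U
(-5.7, -8.1) — d² to each: S:27.97, T:137.7, U:273.25, V:47.97, W:138.37, X:7.78, Y:17.45 → nearest is X
(0, -5.8) — d² to each: S:58.25, T:131.92, U:246.53, V:31.45, W:32.85, X:41.12, Y:77.69 → nearest is V
(-2.6, -7.2) — d² to each: S:37.89, T:132.64, U:260.17, V:33.49, W:72.89, X:17.68, Y:42.05 → nearest is X
Tally — U:2, V:1, W:2, X:3. X captures the most (3).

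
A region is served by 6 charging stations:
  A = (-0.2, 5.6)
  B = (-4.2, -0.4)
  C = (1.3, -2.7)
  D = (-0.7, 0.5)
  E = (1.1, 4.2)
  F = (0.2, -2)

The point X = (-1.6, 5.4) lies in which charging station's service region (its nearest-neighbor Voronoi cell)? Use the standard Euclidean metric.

A

Squared Euclidean distances:
|XA|² = (-1.6−(-0.2))² + (5.4−5.6)² = 1.96 + 0.04 = 2
|XB|² = (-1.6−(-4.2))² + (5.4−(-0.4))² = 6.76 + 33.64 = 40.4
|XC|² = (-1.6−1.3)² + (5.4−(-2.7))² = 8.41 + 65.61 = 74.02
|XD|² = (-1.6−(-0.7))² + (5.4−0.5)² = 0.81 + 24.01 = 24.82
|XE|² = (-1.6−1.1)² + (5.4−4.2)² = 7.29 + 1.44 = 8.73
|XF|² = (-1.6−0.2)² + (5.4−(-2))² = 3.24 + 54.76 = 58
The smallest is to A, so X lies in the Voronoi region of A.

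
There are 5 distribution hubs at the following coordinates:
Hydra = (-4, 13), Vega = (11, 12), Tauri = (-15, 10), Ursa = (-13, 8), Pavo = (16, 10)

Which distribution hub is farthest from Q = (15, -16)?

Squared Euclidean distances:
d²(Q, Hydra) = (15−(-4))² + (-16−13)² = 361 + 841 = 1202
d²(Q, Vega) = (15−11)² + (-16−12)² = 16 + 784 = 800
d²(Q, Tauri) = (15−(-15))² + (-16−10)² = 900 + 676 = 1576
d²(Q, Ursa) = (15−(-13))² + (-16−8)² = 784 + 576 = 1360
d²(Q, Pavo) = (15−16)² + (-16−10)² = 1 + 676 = 677
The largest is to Tauri.

Tauri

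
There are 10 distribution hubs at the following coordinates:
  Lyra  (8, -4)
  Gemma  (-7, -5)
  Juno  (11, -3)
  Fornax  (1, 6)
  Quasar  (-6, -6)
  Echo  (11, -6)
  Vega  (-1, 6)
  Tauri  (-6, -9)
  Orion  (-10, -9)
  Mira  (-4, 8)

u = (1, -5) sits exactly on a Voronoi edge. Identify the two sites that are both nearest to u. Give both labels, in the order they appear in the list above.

Squared distances from u to each site:
d²(u, Lyra) = (1−8)² + (-5−(-4))² = 49 + 1 = 50
d²(u, Gemma) = (1−(-7))² + (-5−(-5))² = 64 + 0 = 64
d²(u, Juno) = (1−11)² + (-5−(-3))² = 100 + 4 = 104
d²(u, Fornax) = (1−1)² + (-5−6)² = 0 + 121 = 121
d²(u, Quasar) = (1−(-6))² + (-5−(-6))² = 49 + 1 = 50
d²(u, Echo) = (1−11)² + (-5−(-6))² = 100 + 1 = 101
d²(u, Vega) = (1−(-1))² + (-5−6)² = 4 + 121 = 125
d²(u, Tauri) = (1−(-6))² + (-5−(-9))² = 49 + 16 = 65
d²(u, Orion) = (1−(-10))² + (-5−(-9))² = 121 + 16 = 137
d²(u, Mira) = (1−(-4))² + (-5−8)² = 25 + 169 = 194
u is equidistant from Lyra and Quasar (both at squared distance 50), and every other site is strictly farther — so u lies on the Lyra–Quasar Voronoi edge.

Lyra and Quasar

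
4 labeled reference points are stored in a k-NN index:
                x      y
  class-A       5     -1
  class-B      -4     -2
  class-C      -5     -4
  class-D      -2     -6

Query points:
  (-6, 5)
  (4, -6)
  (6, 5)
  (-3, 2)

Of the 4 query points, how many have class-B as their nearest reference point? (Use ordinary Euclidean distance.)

(-6, 5) — d² to each: class-A:157, class-B:53, class-C:82, class-D:137 → nearest is class-B
(4, -6) — d² to each: class-A:26, class-B:80, class-C:85, class-D:36 → nearest is class-A
(6, 5) — d² to each: class-A:37, class-B:149, class-C:202, class-D:185 → nearest is class-A
(-3, 2) — d² to each: class-A:73, class-B:17, class-C:40, class-D:65 → nearest is class-B
2 of the 4 points have class-B as nearest.

2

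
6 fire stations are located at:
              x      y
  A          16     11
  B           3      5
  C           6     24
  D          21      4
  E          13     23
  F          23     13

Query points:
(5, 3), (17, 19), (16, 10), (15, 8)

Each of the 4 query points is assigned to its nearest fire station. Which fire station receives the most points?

(5, 3) — d² to each: A:185, B:8, C:442, D:257, E:464, F:424 → nearest is B
(17, 19) — d² to each: A:65, B:392, C:146, D:241, E:32, F:72 → nearest is E
(16, 10) — d² to each: A:1, B:194, C:296, D:61, E:178, F:58 → nearest is A
(15, 8) — d² to each: A:10, B:153, C:337, D:52, E:229, F:89 → nearest is A
Tally — A:2, B:1, E:1. A captures the most (2).

A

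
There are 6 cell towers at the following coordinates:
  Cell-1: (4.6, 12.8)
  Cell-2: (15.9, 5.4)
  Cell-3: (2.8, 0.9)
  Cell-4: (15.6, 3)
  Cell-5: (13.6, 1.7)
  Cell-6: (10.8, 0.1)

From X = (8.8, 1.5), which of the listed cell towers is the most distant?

Compare squared distances (the ordering matches that of the actual distances):
d²(X, Cell-1) = 17.64 + 127.69 = 145.33
d²(X, Cell-2) = 50.41 + 15.21 = 65.62
d²(X, Cell-3) = 36 + 0.36 = 36.36
d²(X, Cell-4) = 46.24 + 2.25 = 48.49
d²(X, Cell-5) = 23.04 + 0.04 = 23.08
d²(X, Cell-6) = 4 + 1.96 = 5.96
The largest is to Cell-1.

Cell-1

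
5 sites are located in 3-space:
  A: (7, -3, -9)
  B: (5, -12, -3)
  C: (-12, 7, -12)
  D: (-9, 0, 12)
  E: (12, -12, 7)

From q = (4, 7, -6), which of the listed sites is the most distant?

E

Compare squared distances (the ordering matches that of the actual distances):
|qA|² = (4−7)² + (7−(-3))² + (-6−(-9))² = 9 + 100 + 9 = 118
|qB|² = (4−5)² + (7−(-12))² + (-6−(-3))² = 1 + 361 + 9 = 371
|qC|² = (4−(-12))² + (7−7)² + (-6−(-12))² = 256 + 0 + 36 = 292
|qD|² = (4−(-9))² + (7−0)² + (-6−12)² = 169 + 49 + 324 = 542
|qE|² = (4−12)² + (7−(-12))² + (-6−7)² = 64 + 361 + 169 = 594
The largest is to E.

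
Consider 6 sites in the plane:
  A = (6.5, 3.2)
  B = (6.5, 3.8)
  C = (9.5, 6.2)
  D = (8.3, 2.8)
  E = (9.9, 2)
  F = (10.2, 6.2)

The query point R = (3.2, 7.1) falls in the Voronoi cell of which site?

B

Squared Euclidean distances:
|RA|² = (3.2−6.5)² + (7.1−3.2)² = 10.89 + 15.21 = 26.1
|RB|² = (3.2−6.5)² + (7.1−3.8)² = 10.89 + 10.89 = 21.78
|RC|² = (3.2−9.5)² + (7.1−6.2)² = 39.69 + 0.81 = 40.5
|RD|² = (3.2−8.3)² + (7.1−2.8)² = 26.01 + 18.49 = 44.5
|RE|² = (3.2−9.9)² + (7.1−2)² = 44.89 + 26.01 = 70.9
|RF|² = (3.2−10.2)² + (7.1−6.2)² = 49 + 0.81 = 49.81
The smallest is to B, so R lies in the Voronoi region of B.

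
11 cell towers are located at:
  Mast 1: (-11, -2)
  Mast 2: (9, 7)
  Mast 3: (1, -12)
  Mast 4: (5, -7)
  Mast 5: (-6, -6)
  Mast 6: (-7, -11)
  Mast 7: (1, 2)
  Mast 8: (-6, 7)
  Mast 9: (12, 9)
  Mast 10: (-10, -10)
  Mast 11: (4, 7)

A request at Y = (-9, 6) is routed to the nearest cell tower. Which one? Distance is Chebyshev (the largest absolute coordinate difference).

d(Y, Mast 1) = max(2, 8) = 8
d(Y, Mast 2) = max(18, 1) = 18
d(Y, Mast 3) = max(10, 18) = 18
d(Y, Mast 4) = max(14, 13) = 14
d(Y, Mast 5) = max(3, 12) = 12
d(Y, Mast 6) = max(2, 17) = 17
d(Y, Mast 7) = max(10, 4) = 10
d(Y, Mast 8) = max(3, 1) = 3
d(Y, Mast 9) = max(21, 3) = 21
d(Y, Mast 10) = max(1, 16) = 16
d(Y, Mast 11) = max(13, 1) = 13
Minimum is at Mast 8.

Mast 8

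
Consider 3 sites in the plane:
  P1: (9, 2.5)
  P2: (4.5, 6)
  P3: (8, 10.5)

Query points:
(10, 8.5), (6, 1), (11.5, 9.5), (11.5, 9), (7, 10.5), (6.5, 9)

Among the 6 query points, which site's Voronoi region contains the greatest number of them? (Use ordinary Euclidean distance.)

(10, 8.5) — d² to each: P1:37, P2:36.5, P3:8 → nearest is P3
(6, 1) — d² to each: P1:11.25, P2:27.25, P3:94.25 → nearest is P1
(11.5, 9.5) — d² to each: P1:55.25, P2:61.25, P3:13.25 → nearest is P3
(11.5, 9) — d² to each: P1:48.5, P2:58, P3:14.5 → nearest is P3
(7, 10.5) — d² to each: P1:68, P2:26.5, P3:1 → nearest is P3
(6.5, 9) — d² to each: P1:48.5, P2:13, P3:4.5 → nearest is P3
Tally — P1:1, P3:5. P3 captures the most (5).

P3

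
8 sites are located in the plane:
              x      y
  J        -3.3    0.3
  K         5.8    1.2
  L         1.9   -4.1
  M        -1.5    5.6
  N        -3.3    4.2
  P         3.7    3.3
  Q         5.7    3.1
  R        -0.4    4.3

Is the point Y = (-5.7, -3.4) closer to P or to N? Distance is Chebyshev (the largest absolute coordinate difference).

N

d(Y,P) = max(9.4, 6.7) = 9.4
d(Y,N) = max(2.4, 7.6) = 7.6
9.4 > 7.6, so N is closer.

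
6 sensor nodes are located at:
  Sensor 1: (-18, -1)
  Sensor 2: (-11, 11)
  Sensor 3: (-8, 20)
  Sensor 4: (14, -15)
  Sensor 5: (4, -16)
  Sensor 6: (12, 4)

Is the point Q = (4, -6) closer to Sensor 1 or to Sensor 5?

Compare squared distances:
d²(Q, Sensor 1) = (4−(-18))² + (-6−(-1))² = 484 + 25 = 509
d²(Q, Sensor 5) = (4−4)² + (-6−(-16))² = 0 + 100 = 100
509 > 100, so Sensor 5 is closer.

Sensor 5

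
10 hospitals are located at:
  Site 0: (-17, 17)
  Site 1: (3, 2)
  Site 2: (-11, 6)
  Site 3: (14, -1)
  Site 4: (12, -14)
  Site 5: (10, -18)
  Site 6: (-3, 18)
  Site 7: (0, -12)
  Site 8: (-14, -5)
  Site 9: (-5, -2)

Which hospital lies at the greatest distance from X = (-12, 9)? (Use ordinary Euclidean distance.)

Site 5

Compare squared distances (the ordering matches that of the actual distances):
d²(X, Site 0) = (-12−(-17))² + (9−17)² = 25 + 64 = 89
d²(X, Site 1) = (-12−3)² + (9−2)² = 225 + 49 = 274
d²(X, Site 2) = (-12−(-11))² + (9−6)² = 1 + 9 = 10
d²(X, Site 3) = (-12−14)² + (9−(-1))² = 676 + 100 = 776
d²(X, Site 4) = (-12−12)² + (9−(-14))² = 576 + 529 = 1105
d²(X, Site 5) = (-12−10)² + (9−(-18))² = 484 + 729 = 1213
d²(X, Site 6) = (-12−(-3))² + (9−18)² = 81 + 81 = 162
d²(X, Site 7) = (-12−0)² + (9−(-12))² = 144 + 441 = 585
d²(X, Site 8) = (-12−(-14))² + (9−(-5))² = 4 + 196 = 200
d²(X, Site 9) = (-12−(-5))² + (9−(-2))² = 49 + 121 = 170
The largest is to Site 5.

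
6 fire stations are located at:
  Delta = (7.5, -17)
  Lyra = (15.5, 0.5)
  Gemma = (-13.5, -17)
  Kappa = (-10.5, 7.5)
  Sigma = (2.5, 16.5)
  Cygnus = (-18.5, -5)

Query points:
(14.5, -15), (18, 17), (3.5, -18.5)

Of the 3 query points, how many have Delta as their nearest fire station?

2

(14.5, -15) — d² to each: Delta:53, Lyra:241.25, Gemma:788, Kappa:1131.25, Sigma:1136.25, Cygnus:1189 → nearest is Delta
(18, 17) — d² to each: Delta:1266.25, Lyra:278.5, Gemma:2148.25, Kappa:902.5, Sigma:240.5, Cygnus:1816.25 → nearest is Sigma
(3.5, -18.5) — d² to each: Delta:18.25, Lyra:505, Gemma:291.25, Kappa:872, Sigma:1226, Cygnus:666.25 → nearest is Delta
2 of the 3 points have Delta as nearest.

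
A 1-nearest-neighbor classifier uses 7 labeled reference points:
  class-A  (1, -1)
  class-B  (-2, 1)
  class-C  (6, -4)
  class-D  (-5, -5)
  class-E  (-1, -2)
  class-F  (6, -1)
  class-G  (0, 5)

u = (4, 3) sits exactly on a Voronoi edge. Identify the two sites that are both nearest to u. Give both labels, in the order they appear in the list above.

class-F and class-G

Squared distances from u to each site:
d²(u, class-A) = (4−1)² + (3−(-1))² = 9 + 16 = 25
d²(u, class-B) = (4−(-2))² + (3−1)² = 36 + 4 = 40
d²(u, class-C) = (4−6)² + (3−(-4))² = 4 + 49 = 53
d²(u, class-D) = (4−(-5))² + (3−(-5))² = 81 + 64 = 145
d²(u, class-E) = (4−(-1))² + (3−(-2))² = 25 + 25 = 50
d²(u, class-F) = (4−6)² + (3−(-1))² = 4 + 16 = 20
d²(u, class-G) = (4−0)² + (3−5)² = 16 + 4 = 20
u is equidistant from class-F and class-G (both at squared distance 20), and every other site is strictly farther — so u lies on the class-F–class-G Voronoi edge.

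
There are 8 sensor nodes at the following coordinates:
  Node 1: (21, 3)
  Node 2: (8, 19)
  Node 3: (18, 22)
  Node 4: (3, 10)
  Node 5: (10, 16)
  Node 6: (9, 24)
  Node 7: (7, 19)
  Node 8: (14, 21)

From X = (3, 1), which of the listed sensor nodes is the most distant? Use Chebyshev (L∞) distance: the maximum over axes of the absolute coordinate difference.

d(X, Node 1) = max(18, 2) = 18
d(X, Node 2) = max(5, 18) = 18
d(X, Node 3) = max(15, 21) = 21
d(X, Node 4) = max(0, 9) = 9
d(X, Node 5) = max(7, 15) = 15
d(X, Node 6) = max(6, 23) = 23
d(X, Node 7) = max(4, 18) = 18
d(X, Node 8) = max(11, 20) = 20
The largest is to Node 6.

Node 6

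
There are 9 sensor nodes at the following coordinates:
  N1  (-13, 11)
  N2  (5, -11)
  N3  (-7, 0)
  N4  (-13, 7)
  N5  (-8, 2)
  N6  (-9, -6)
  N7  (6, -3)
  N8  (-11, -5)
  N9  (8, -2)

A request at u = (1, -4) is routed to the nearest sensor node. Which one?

N7

Squared Euclidean distances:
|uN1|² = 196 + 225 = 421
|uN2|² = 16 + 49 = 65
|uN3|² = 64 + 16 = 80
|uN4|² = 196 + 121 = 317
|uN5|² = 81 + 36 = 117
|uN6|² = 100 + 4 = 104
|uN7|² = 25 + 1 = 26
|uN8|² = 144 + 1 = 145
|uN9|² = 49 + 4 = 53
Minimum is at N7.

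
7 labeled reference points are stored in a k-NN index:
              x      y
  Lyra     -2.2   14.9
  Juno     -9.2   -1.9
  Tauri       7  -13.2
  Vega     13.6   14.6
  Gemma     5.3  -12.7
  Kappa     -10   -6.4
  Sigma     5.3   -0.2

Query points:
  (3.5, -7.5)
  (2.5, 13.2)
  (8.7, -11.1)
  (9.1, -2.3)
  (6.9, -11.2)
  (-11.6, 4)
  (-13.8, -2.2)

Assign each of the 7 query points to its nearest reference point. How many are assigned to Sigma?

1

(3.5, -7.5) — d² to each: Lyra:534.25, Juno:192.65, Tauri:44.74, Vega:590.42, Gemma:30.28, Kappa:183.46, Sigma:56.53 → nearest is Gemma
(2.5, 13.2) — d² to each: Lyra:24.98, Juno:364.9, Tauri:717.21, Vega:125.17, Gemma:678.65, Kappa:540.41, Sigma:187.4 → nearest is Lyra
(8.7, -11.1) — d² to each: Lyra:794.81, Juno:405.05, Tauri:7.3, Vega:684.5, Gemma:14.12, Kappa:371.78, Sigma:130.37 → nearest is Tauri
(9.1, -2.3) — d² to each: Lyra:423.53, Juno:335.05, Tauri:123.22, Vega:305.86, Gemma:122.6, Kappa:381.62, Sigma:18.85 → nearest is Sigma
(6.9, -11.2) — d² to each: Lyra:764.02, Juno:345.7, Tauri:4.01, Vega:710.53, Gemma:4.81, Kappa:308.65, Sigma:123.56 → nearest is Tauri
(-11.6, 4) — d² to each: Lyra:207.17, Juno:40.57, Tauri:641.8, Vega:747.4, Gemma:564.5, Kappa:110.72, Sigma:303.25 → nearest is Juno
(-13.8, -2.2) — d² to each: Lyra:426.97, Juno:21.25, Tauri:553.64, Vega:1033, Gemma:475.06, Kappa:32.08, Sigma:368.81 → nearest is Juno
1 of the 7 points has Sigma as nearest.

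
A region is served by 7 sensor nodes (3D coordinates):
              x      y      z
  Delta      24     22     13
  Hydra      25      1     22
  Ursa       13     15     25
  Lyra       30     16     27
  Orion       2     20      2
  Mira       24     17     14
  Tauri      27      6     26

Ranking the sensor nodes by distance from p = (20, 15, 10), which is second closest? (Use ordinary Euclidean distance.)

Since √ is increasing, it suffices to compare squared distances:
d²(p, Delta) = (20−24)² + (15−22)² + (10−13)² = 16 + 49 + 9 = 74
d²(p, Hydra) = (20−25)² + (15−1)² + (10−22)² = 25 + 196 + 144 = 365
d²(p, Ursa) = (20−13)² + (15−15)² + (10−25)² = 49 + 0 + 225 = 274
d²(p, Lyra) = (20−30)² + (15−16)² + (10−27)² = 100 + 1 + 289 = 390
d²(p, Orion) = (20−2)² + (15−20)² + (10−2)² = 324 + 25 + 64 = 413
d²(p, Mira) = (20−24)² + (15−17)² + (10−14)² = 16 + 4 + 16 = 36
d²(p, Tauri) = (20−27)² + (15−6)² + (10−26)² = 49 + 81 + 256 = 386
Sorted ascending: Mira, Delta, Ursa, … — the second-nearest is Delta.

Delta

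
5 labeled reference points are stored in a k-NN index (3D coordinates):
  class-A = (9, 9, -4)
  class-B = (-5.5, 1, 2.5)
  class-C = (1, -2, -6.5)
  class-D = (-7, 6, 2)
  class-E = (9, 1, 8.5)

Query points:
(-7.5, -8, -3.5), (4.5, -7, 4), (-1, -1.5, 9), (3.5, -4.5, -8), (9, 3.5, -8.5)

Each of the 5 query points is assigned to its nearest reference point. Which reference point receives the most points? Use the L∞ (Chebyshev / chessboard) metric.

class-C

(-7.5, -8, -3.5) — d to each: class-A:17, class-B:9, class-C:8.5, class-D:14, class-E:16.5 → nearest is class-C
(4.5, -7, 4) — d to each: class-A:16, class-B:10, class-C:10.5, class-D:13, class-E:8 → nearest is class-E
(-1, -1.5, 9) — d to each: class-A:13, class-B:6.5, class-C:15.5, class-D:7.5, class-E:10 → nearest is class-B
(3.5, -4.5, -8) — d to each: class-A:13.5, class-B:10.5, class-C:2.5, class-D:10.5, class-E:16.5 → nearest is class-C
(9, 3.5, -8.5) — d to each: class-A:5.5, class-B:14.5, class-C:8, class-D:16, class-E:17 → nearest is class-A
Tally — class-A:1, class-B:1, class-C:2, class-E:1. class-C captures the most (2).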